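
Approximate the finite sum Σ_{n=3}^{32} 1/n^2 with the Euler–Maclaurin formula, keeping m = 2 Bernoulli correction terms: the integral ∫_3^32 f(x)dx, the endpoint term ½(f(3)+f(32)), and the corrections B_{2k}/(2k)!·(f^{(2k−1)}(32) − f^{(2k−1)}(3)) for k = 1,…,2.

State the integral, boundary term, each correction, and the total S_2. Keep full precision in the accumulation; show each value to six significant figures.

S_2 ≈ 0.364158

Integral: ∫_3^32 1/x^2 dx = 0.302083.
½[f(3) + f(32)] = ½[0.111111 + 0.000976562] = 0.0560438.
Integral + boundary = 0.358127.
Order-1 term: 1/12 · (-6.10352e-05 − (-0.0740741)) = 0.00616775.
Running total after k=1: 0.364295.
Order-2 term: −1/720 · (-7.15256e-07 − (-0.0987654)) = -0.000137173.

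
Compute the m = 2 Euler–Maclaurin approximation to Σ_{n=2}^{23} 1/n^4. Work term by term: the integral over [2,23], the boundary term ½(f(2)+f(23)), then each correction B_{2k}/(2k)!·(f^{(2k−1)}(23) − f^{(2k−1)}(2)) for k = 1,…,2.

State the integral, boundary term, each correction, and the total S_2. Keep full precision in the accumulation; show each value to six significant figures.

Integral: ∫_2^23 1/x^4 dx = 0.0416393.
½[f(2) + f(23)] = ½[0.0625000 + 3.57346e-06] = 0.0312518.
Integral + boundary = 0.0728911.
Order-1 term: 1/12 · (-6.21471e-07 − (-0.125000)) = 0.0104166.
Partial sum through k=1: 0.0833077.
Order-2 term: −1/720 · (-3.52441e-08 − (-0.937500)) = -0.00130208.

S_2 ≈ 0.0820056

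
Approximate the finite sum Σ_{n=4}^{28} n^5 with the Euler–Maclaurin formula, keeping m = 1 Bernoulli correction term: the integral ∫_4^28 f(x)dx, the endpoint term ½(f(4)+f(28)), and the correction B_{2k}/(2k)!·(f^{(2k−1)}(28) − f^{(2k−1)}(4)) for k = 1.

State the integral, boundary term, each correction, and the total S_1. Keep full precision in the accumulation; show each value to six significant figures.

Integral: ∫_4^28 x^5 dx = 8.03144e+07.
½[f(4) + f(28)] = ½[1024.00 + 1.72104e+07] = 8.60570e+06.
So far: 8.89201e+07.
Correction k=1: B_{2}/2! · (f^{(1)}(28) − f^{(1)}(4)) = 1/12 · (3.07328e+06 − 1280.00) = 256000.

S_1 ≈ 8.91761e+07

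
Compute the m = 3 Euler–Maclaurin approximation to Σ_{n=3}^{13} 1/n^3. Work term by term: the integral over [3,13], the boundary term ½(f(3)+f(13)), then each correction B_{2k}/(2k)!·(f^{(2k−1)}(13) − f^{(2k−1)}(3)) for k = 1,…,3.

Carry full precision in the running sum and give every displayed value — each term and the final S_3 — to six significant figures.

The integral term ∫_3^13 1/x^3 dx = 0.0525970.
Endpoint term: (f(3) + f(13))/2 = (0.0370370 + 0.000455166)/2 = 0.0187461.
So far: 0.0713431.
k=1: B_{2}/(2)! × [f^{(1)}(13) − f^{(1)}(3)] = 1/12 × (-0.000105038 − (-0.0370370)) = 0.00307767.
After k=1: 0.0744207.
k=2: B_{4}/(4)! × [f^{(3)}(13) − f^{(3)}(3)] = −1/720 × (-1.24306e-05 − (-0.0823045)) = -0.000114295.
After k=2: 0.0743064.
k=3: B_{6}/(6)! × [f^{(5)}(13) − f^{(5)}(3)] = 1/30240 × (-3.08925e-06 − (-0.384088)) = 1.27012e-05.

S_3 ≈ 0.0743192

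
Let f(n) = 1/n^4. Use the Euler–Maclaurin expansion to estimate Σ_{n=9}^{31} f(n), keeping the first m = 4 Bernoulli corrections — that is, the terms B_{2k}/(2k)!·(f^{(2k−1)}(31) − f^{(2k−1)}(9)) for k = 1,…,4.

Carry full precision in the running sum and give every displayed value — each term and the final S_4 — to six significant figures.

The integral term ∫_9^31 1/x^4 dx = 0.000446058.
Boundary: ½(f(9) + f(31)) = ½(0.000152416 + 1.08281e-06) = 7.67493e-05.
So far: 0.000522808.
k=1: B_{2}/(2)! × [f^{(1)}(31) − f^{(1)}(9)] = 1/12 × (-1.39718e-07 − (-6.77404e-05)) = 5.63339e-06.
After k=1: 0.000528441.
k=2: B_{4}/(4)! × [f^{(3)}(31) − f^{(3)}(9)] = −1/720 × (-4.36164e-09 − (-2.50890e-05)) = -3.48398e-08.
After k=2: 0.000528406.
k=3: B_{6}/(6)! × [f^{(5)}(31) − f^{(5)}(9)] = 1/30240 × (-2.54164e-10 − (-1.73455e-05)) = 5.73586e-10.
After k=3: 0.000528407.
k=4: B_{8}/(8)! × [f^{(7)}(31) − f^{(7)}(9)] = −1/1209600 × (-2.38031e-11 − (-1.92728e-05)) = -1.59332e-11.

S_4 ≈ 0.000528407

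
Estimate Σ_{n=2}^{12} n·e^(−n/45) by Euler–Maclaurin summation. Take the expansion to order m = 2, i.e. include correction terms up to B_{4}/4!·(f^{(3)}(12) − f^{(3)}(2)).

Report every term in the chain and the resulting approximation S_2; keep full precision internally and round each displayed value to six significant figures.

∫_2^12 x·e^(−x/45) dx evaluates to 58.4521.
Boundary: ½(f(2) + f(12)) = ½(1.91306 + 9.19114) = 5.55210.
Running total after boundary: 64.0042.
Order-1 term: 1/12 · (0.561681 − 0.914016) = -0.0293613.
After k=1: 63.9748.
Order-2 term: −1/720 · (0.00103385 − 0.00139609) = 5.03111e-07.

S_2 ≈ 63.9748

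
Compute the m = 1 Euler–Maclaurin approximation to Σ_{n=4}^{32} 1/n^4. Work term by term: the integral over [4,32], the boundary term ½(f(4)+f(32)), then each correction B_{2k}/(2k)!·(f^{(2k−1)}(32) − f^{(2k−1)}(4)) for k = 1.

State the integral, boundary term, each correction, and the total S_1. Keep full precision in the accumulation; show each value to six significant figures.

S_1 ≈ 0.00747727

The integral term ∫_4^32 1/x^4 dx = 0.00519816.
½[f(4) + f(32)] = ½[0.00390625 + 9.53674e-07] = 0.00195360.
Integral + boundary = 0.00715176.
k=1: B_{2}/(2)! × [f^{(1)}(32) − f^{(1)}(4)] = 1/12 × (-1.19209e-07 − (-0.00390625)) = 0.000325511.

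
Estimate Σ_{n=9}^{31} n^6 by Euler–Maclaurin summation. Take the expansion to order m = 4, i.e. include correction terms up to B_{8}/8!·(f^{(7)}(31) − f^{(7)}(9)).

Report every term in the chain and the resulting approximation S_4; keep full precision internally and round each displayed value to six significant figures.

S_4 ≈ 4.38799e+09

Integral: ∫_9^31 x^6 dx = 3.92969e+09.
Boundary: ½(f(9) + f(31)) = ½(531441 + 8.87504e+08) = 4.44018e+08.
Integral + boundary = 4.37371e+09.
k=1: B_{2}/(2)! × [f^{(1)}(31) − f^{(1)}(9)] = 1/12 × (1.71775e+08 − 354294) = 1.42851e+07.
After k=1: 4.38799e+09.
k=2: B_{4}/(4)! × [f^{(3)}(31) − f^{(3)}(9)] = −1/720 × (3.57492e+06 − 87480.0) = -4843.67.
After k=2: 4.38799e+09.
k=3: B_{6}/(6)! × [f^{(5)}(31) − f^{(5)}(9)] = 1/30240 × (22320.0 − 6480.00) = 0.523810.
After k=3: 4.38799e+09.
k=4: B_{8}/(8)! × [f^{(7)}(31) − f^{(7)}(9)] = −1/1209600 × (0.00000 − 0.00000) = 0.00000.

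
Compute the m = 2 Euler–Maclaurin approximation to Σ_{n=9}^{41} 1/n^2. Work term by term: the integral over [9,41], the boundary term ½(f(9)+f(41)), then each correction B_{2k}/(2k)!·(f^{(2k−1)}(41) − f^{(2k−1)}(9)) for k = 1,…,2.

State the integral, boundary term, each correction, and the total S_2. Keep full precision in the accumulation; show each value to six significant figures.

S_2 ≈ 0.0934168

∫_9^41 1/x^2 dx evaluates to 0.0867209.
Boundary: ½(f(9) + f(41)) = ½(0.0123457 + 0.000594884) = 0.00647028.
Running total after boundary: 0.0931911.
Correction k=1: B_{2}/2! · (f^{(1)}(41) − f^{(1)}(9)) = 1/12 · (-2.90187e-05 − (-0.00274348)) = 0.000226205.
After k=1: 0.0934174.
Correction k=2: B_{4}/4! · (f^{(3)}(41) − f^{(3)}(9)) = −1/720 · (-2.07153e-07 − (-0.000406442)) = -5.64215e-07.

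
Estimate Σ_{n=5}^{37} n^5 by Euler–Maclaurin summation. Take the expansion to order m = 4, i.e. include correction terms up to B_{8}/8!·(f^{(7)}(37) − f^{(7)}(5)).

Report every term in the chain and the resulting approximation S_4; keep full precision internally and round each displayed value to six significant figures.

The integral term ∫_5^37 x^5 dx = 4.27618e+08.
½[f(5) + f(37)] = ½[3125.00 + 6.93440e+07] = 3.46735e+07.
So far: 4.62292e+08.
k=1: B_{2}/(2)! × [f^{(1)}(37) − f^{(1)}(5)] = 1/12 × (9.37080e+06 − 3125.00) = 780640.
Running total after k=1: 4.63073e+08.
k=2: B_{4}/(4)! × [f^{(3)}(37) − f^{(3)}(5)] = −1/720 × (82140.0 − 1500.00) = -112.000.
Running total after k=2: 4.63073e+08.
k=3: B_{6}/(6)! × [f^{(5)}(37) − f^{(5)}(5)] = 1/30240 × (120.000 − 120.000) = 0.00000.
Running total after k=3: 4.63073e+08.
k=4: B_{8}/(8)! × [f^{(7)}(37) − f^{(7)}(5)] = −1/1209600 × (0.00000 − 0.00000) = 0.00000.

S_4 ≈ 4.63073e+08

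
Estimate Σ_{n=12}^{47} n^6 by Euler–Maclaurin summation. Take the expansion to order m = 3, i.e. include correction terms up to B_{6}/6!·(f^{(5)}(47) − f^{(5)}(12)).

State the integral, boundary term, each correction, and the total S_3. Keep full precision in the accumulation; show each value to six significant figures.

S_3 ≈ 7.78752e+10

∫_12^47 x^6 dx evaluates to 7.23696e+10.
½[f(12) + f(47)] = ½[2.98598e+06 + 1.07792e+10] = 5.39110e+09.
Running total after boundary: 7.77607e+10.
Order-1 term: 1/12 · (1.37607e+09 − 1.49299e+06) = 1.14548e+08.
Running total after k=1: 7.78753e+10.
Order-2 term: −1/720 · (1.24588e+07 − 207360) = -17015.8.
Running total after k=2: 7.78752e+10.
Order-3 term: 1/30240 · (33840.0 − 8640.00) = 0.833333.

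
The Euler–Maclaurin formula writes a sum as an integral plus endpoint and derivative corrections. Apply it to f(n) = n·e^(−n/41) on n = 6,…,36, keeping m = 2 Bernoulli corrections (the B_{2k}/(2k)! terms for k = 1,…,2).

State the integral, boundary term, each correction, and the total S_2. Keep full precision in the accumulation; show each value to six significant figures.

S_2 ≈ 362.651

Integral: ∫_6^36 x·e^(−x/41) dx = 352.636.
Endpoint term: (f(6) + f(36))/2 = (5.18318 + 14.9613)/2 = 10.0723.
Integral + boundary = 362.708.
Order-1 term: 1/12 · (0.0506821 − 0.737444) = -0.0572301.
Partial sum through k=1: 362.651.
Order-2 term: −1/720 · (0.000524609 − 0.00146649) = 1.30817e-06.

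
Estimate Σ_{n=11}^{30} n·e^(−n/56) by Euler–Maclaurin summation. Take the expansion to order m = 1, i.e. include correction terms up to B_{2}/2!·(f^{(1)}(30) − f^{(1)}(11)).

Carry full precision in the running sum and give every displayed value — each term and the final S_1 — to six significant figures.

S_1 ≈ 277.565

Integral: ∫_11^30 x·e^(−x/56) dx = 264.299.
Endpoint term: (f(11) + f(30))/2 = (9.03826 + 17.5575)/2 = 13.2979.
So far: 277.597.
Order-1 term: 1/12 · (0.271724 − 0.660263) = -0.0323782.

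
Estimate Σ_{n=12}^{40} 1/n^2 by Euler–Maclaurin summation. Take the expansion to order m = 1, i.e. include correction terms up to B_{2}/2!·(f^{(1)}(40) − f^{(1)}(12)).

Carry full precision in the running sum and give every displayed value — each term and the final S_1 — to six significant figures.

The integral term ∫_12^40 1/x^2 dx = 0.0583333.
Endpoint term: (f(12) + f(40))/2 = (0.00694444 + 0.000625000)/2 = 0.00378472.
Integral + boundary = 0.0621181.
Correction k=1: B_{2}/2! · (f^{(1)}(40) − f^{(1)}(12)) = 1/12 · (-3.12500e-05 − (-0.00115741)) = 9.38465e-05.

S_1 ≈ 0.0622119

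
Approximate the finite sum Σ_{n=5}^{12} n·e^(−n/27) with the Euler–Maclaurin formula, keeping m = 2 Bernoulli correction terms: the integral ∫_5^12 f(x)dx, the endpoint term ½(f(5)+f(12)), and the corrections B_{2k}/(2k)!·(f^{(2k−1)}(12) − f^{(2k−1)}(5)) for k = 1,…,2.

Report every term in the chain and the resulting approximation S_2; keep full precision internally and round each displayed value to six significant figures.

S_2 ≈ 48.6759

∫_5^12 x·e^(−x/27) dx evaluates to 42.7782.
Endpoint term: (f(5) + f(12))/2 = (4.15475 + 7.69416)/2 = 5.92446.
Integral + boundary = 48.7026.
Order-1 term: 1/12 · (0.356211 − 0.677071) = -0.0267383.
Partial sum through k=1: 48.6759.
Order-2 term: −1/720 · (0.00224770 − 0.00320847) = 1.33440e-06.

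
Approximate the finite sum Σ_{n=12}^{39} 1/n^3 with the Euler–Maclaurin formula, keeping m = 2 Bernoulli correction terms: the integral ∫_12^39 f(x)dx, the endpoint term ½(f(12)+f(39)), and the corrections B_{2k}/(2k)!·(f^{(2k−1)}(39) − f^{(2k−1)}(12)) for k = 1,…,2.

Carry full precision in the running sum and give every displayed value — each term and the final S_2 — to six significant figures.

S_2 ≈ 0.00345319

∫_12^39 1/x^3 dx evaluates to 0.00314349.
½[f(12) + f(39)] = ½[0.000578704 + 1.68580e-05] = 0.000297781.
Running total after boundary: 0.00344127.
k=1: B_{2}/(2)! × [f^{(1)}(39) − f^{(1)}(12)] = 1/12 × (-1.29677e-06 − (-0.000144676)) = 1.19483e-05.
Partial sum through k=1: 0.00345322.
k=2: B_{4}/(4)! × [f^{(3)}(39) − f^{(3)}(12)] = −1/720 × (-1.70515e-08 − (-2.00939e-05)) = -2.78845e-08.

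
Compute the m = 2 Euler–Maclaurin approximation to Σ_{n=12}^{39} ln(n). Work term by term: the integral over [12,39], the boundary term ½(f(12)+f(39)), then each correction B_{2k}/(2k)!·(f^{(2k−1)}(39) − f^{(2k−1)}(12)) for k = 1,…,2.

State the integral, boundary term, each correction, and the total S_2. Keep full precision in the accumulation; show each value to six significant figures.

Integral: ∫_12^39 ln(x) dx = 86.0600.
½[f(12) + f(39)] = ½[2.48491 + 3.66356] = 3.07423.
Running total after boundary: 89.1343.
Order-1 term: 1/12 · (0.0256410 − 0.0833333) = -0.00480769.
Partial sum through k=1: 89.1295.
Order-2 term: −1/720 · (3.37160e-05 − 0.00115741) = 1.56068e-06.

S_2 ≈ 89.1295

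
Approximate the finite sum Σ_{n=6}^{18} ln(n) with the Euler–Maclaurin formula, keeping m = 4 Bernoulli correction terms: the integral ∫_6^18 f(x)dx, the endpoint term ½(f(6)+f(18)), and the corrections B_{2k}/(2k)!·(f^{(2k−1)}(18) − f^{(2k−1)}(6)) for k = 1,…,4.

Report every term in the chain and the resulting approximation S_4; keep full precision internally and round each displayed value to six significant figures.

S_4 ≈ 31.6080

The integral term ∫_6^18 ln(x) dx = 29.2761.
½[f(6) + f(18)] = ½[1.79176 + 2.89037] = 2.34107.
Integral + boundary = 31.6172.
k=1: B_{2}/(2)! × [f^{(1)}(18) − f^{(1)}(6)] = 1/12 × (0.0555556 − 0.166667) = -0.00925926.
Running total after k=1: 31.6079.
k=2: B_{4}/(4)! × [f^{(3)}(18) − f^{(3)}(6)] = −1/720 × (0.000342936 − 0.00925926) = 1.23838e-05.
Running total after k=2: 31.6080.
k=3: B_{6}/(6)! × [f^{(5)}(18) − f^{(5)}(6)] = 1/30240 × (1.27013e-05 − 0.00308642) = -1.01644e-07.
Running total after k=3: 31.6080.
k=4: B_{8}/(8)! × [f^{(7)}(18) − f^{(7)}(6)] = −1/1209600 × (1.17605e-06 − 0.00257202) = 2.12536e-09.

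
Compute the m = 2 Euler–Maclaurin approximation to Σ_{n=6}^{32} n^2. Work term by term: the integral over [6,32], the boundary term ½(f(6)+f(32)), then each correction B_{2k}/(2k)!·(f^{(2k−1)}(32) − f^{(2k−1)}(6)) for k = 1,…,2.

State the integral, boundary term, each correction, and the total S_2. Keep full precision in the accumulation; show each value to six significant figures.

S_2 ≈ 11385.0

The integral term ∫_6^32 x^2 dx = 10850.7.
½[f(6) + f(32)] = ½[36.0000 + 1024.00] = 530.000.
So far: 11380.7.
Order-1 term: 1/12 · (64.0000 − 12.0000) = 4.33333.
Partial sum through k=1: 11385.0.
Order-2 term: −1/720 · (0.00000 − 0.00000) = 0.00000.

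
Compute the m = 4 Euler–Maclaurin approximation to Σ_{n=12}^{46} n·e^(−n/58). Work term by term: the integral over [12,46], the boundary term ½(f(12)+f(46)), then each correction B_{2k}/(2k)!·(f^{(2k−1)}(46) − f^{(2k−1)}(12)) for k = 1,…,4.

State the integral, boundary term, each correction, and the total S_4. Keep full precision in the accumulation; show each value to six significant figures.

Integral: ∫_12^46 x·e^(−x/58) dx = 572.092.
Boundary: ½(f(12) + f(46)) = ½(9.75725 + 20.8122) = 15.2847.
Running total after boundary: 587.377.
Order-1 term: 1/12 · (0.0936080 − 0.644875) = -0.0459390.
After k=1: 587.331.
Order-2 term: −1/720 · (0.000296815 − 0.000675114) = 5.25415e-07.
After k=2: 587.331.
Order-3 term: 1/30240 · (1.68194e-07 − 3.44390e-07) = -5.82661e-12.
After k=3: 587.331.
Order-4 term: −1/1209600 · (7.37677e-11 − 1.45093e-10) = 5.89660e-17.

S_4 ≈ 587.331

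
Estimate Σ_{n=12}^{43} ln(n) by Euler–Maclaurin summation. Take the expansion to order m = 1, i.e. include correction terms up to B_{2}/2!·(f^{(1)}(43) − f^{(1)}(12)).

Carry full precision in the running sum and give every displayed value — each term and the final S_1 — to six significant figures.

S_1 ≈ 104.031

Integral: ∫_12^43 ln(x) dx = 100.913.
Endpoint term: (f(12) + f(43))/2 = (2.48491 + 3.76120)/2 = 3.12305.
Running total after boundary: 104.036.
Order-1 term: 1/12 · (0.0232558 − 0.0833333) = -0.00500646.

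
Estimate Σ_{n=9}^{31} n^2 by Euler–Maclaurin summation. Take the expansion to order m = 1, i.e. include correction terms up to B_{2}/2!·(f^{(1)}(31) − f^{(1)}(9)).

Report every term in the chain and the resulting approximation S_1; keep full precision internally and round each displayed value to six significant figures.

S_1 ≈ 10212.0

∫_9^31 x^2 dx evaluates to 9687.33.
Endpoint term: (f(9) + f(31))/2 = (81.0000 + 961.000)/2 = 521.000.
Integral + boundary = 10208.3.
Correction k=1: B_{2}/2! · (f^{(1)}(31) − f^{(1)}(9)) = 1/12 · (62.0000 − 18.0000) = 3.66667.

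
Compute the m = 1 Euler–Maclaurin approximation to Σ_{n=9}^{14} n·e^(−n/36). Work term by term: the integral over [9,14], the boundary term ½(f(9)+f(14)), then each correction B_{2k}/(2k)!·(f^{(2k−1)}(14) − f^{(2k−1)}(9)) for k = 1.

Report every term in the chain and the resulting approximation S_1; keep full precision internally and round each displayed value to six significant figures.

S_1 ≈ 49.8351

∫_9^14 x·e^(−x/36) dx evaluates to 41.6000.
½[f(9) + f(14)] = ½[7.00921 + 9.48933] = 8.24927.
So far: 49.8493.
k=1: B_{2}/(2)! × [f^{(1)}(14) − f^{(1)}(9)] = 1/12 × (0.414217 − 0.584101) = -0.0141570.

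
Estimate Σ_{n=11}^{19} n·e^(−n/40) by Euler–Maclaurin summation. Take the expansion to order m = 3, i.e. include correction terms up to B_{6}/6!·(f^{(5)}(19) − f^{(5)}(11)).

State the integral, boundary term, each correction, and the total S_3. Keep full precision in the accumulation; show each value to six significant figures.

Integral: ∫_11^19 x·e^(−x/40) dx = 81.8784.
Endpoint term: (f(11) + f(19))/2 = (8.35529 + 11.8158)/2 = 10.0856.
Integral + boundary = 91.9640.
Order-1 term: 1/12 · (0.326490 − 0.550690) = -0.0186833.
After k=1: 91.9453.
Order-2 term: −1/720 · (0.000981412 − 0.00129365) = 4.33658e-07.
After k=2: 91.9453.
Order-3 term: 1/30240 · (1.09923e-06 − 1.40194e-06) = -1.00104e-11.

S_3 ≈ 91.9453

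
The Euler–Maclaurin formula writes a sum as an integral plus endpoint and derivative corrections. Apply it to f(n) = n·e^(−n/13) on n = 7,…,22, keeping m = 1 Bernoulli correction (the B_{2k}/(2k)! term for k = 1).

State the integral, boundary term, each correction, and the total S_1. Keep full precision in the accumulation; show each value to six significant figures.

∫_7^22 x·e^(−x/13) dx evaluates to 67.9850.
Endpoint term: (f(7) + f(22))/2 = (4.08552 + 4.05007)/2 = 4.06780.
Integral + boundary = 72.0528.
Correction k=1: B_{2}/2! · (f^{(1)}(22) − f^{(1)}(7)) = 1/12 · (-0.127450 − 0.269375) = -0.0330687.

S_1 ≈ 72.0197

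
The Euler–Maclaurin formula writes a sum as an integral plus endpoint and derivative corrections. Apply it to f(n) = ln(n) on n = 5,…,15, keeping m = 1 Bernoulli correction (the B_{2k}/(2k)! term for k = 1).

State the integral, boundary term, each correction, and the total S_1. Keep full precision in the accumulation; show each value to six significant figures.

∫_5^15 ln(x) dx evaluates to 22.5736.
Endpoint term: (f(5) + f(15))/2 = (1.60944 + 2.70805)/2 = 2.15874.
Integral + boundary = 24.7323.
k=1: B_{2}/(2)! × [f^{(1)}(15) − f^{(1)}(5)] = 1/12 × (0.0666667 − 0.200000) = -0.0111111.

S_1 ≈ 24.7212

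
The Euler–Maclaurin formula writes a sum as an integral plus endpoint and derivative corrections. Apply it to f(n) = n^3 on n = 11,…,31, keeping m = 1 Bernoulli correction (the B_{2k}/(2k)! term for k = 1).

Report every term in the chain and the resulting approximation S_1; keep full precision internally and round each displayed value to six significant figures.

Integral: ∫_11^31 x^3 dx = 227220.
Boundary: ½(f(11) + f(31)) = ½(1331.00 + 29791.0) = 15561.0.
Integral + boundary = 242781.
k=1: B_{2}/(2)! × [f^{(1)}(31) − f^{(1)}(11)] = 1/12 × (2883.00 − 363.000) = 210.000.

S_1 ≈ 242991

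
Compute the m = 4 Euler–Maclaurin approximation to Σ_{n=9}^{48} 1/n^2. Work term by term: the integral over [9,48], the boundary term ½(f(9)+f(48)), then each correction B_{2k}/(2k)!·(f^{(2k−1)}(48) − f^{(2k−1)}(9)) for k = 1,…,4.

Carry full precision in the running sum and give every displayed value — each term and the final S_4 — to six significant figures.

The integral term ∫_9^48 1/x^2 dx = 0.0902778.
½[f(9) + f(48)] = ½[0.0123457 + 0.000434028] = 0.00638985.
Running total after boundary: 0.0966676.
k=1: B_{2}/(2)! × [f^{(1)}(48) − f^{(1)}(9)] = 1/12 × (-1.80845e-05 − (-0.00274348)) = 0.000227117.
Running total after k=1: 0.0968947.
k=2: B_{4}/(4)! × [f^{(3)}(48) − f^{(3)}(9)] = −1/720 × (-9.41901e-08 − (-0.000406442)) = -5.64372e-07.
Running total after k=2: 0.0968942.
k=3: B_{6}/(6)! × [f^{(5)}(48) − f^{(5)}(9)] = 1/30240 × (-1.22643e-09 − (-0.000150534)) = 4.97794e-09.
Running total after k=3: 0.0968942.
k=4: B_{8}/(8)! × [f^{(7)}(48) − f^{(7)}(9)] = −1/1209600 × (-2.98091e-11 − (-0.000104073)) = -8.60391e-11.

S_4 ≈ 0.0968942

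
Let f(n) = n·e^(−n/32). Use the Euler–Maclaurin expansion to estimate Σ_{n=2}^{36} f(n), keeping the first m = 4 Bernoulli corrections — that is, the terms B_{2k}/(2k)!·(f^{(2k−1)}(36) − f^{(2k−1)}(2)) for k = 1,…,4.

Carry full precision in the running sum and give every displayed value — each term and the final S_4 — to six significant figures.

S_4 ≈ 322.344

The integral term ∫_2^36 x·e^(−x/32) dx = 315.638.
Boundary: ½(f(2) + f(36)) = ½(1.87883 + 11.6875) = 6.78316.
So far: 322.421.
Order-1 term: 1/12 · (-0.0405816 − 0.880700) = -0.0767734.
After k=1: 322.344.
Order-2 term: −1/720 · (0.000594456 − 0.00269485) = 2.91721e-06.
After k=2: 322.344.
Order-3 term: 1/30240 · (1.19975e-06 − 4.42348e-06) = -1.06605e-10.
After k=3: 322.344.
Order-4 term: −1/1209600 · (1.77634e-09 − 6.06960e-09) = 3.54932e-15.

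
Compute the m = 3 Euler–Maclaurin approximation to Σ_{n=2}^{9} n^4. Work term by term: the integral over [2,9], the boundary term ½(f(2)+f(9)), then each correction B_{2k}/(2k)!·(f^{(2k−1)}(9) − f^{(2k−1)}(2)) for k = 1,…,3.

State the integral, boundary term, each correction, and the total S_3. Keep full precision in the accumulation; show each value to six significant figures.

S_3 ≈ 15332.0

The integral term ∫_2^9 x^4 dx = 11803.4.
Endpoint term: (f(2) + f(9))/2 = (16.0000 + 6561.00)/2 = 3288.50.
Integral + boundary = 15091.9.
k=1: B_{2}/(2)! × [f^{(1)}(9) − f^{(1)}(2)] = 1/12 × (2916.00 − 32.0000) = 240.333.
After k=1: 15332.2.
k=2: B_{4}/(4)! × [f^{(3)}(9) − f^{(3)}(2)] = −1/720 × (216.000 − 48.0000) = -0.233333.
After k=2: 15332.0.
k=3: B_{6}/(6)! × [f^{(5)}(9) − f^{(5)}(2)] = 1/30240 × (0.00000 − 0.00000) = 0.00000.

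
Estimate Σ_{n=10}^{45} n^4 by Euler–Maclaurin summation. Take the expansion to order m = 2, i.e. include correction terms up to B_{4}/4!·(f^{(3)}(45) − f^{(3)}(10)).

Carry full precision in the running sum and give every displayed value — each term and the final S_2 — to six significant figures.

Integral: ∫_10^45 x^4 dx = 3.68856e+07.
½[f(10) + f(45)] = ½[10000.0 + 4.10062e+06] = 2.05531e+06.
Running total after boundary: 3.89409e+07.
k=1: B_{2}/(2)! × [f^{(1)}(45) − f^{(1)}(10)] = 1/12 × (364500 − 4000.00) = 30041.7.
Running total after k=1: 3.89710e+07.
k=2: B_{4}/(4)! × [f^{(3)}(45) − f^{(3)}(10)] = −1/720 × (1080.00 − 240.000) = -1.16667.

S_2 ≈ 3.89710e+07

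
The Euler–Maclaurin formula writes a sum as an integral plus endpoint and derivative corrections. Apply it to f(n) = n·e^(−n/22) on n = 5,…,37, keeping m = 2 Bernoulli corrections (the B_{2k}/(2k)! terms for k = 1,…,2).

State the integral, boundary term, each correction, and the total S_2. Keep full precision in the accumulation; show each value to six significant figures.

S_2 ≈ 237.139

∫_5^37 x·e^(−x/22) dx evaluates to 231.768.
½[f(5) + f(37)] = ½[3.98352 + 6.88331] = 5.43341.
So far: 237.201.
Correction k=1: B_{2}/2! · (f^{(1)}(37) − f^{(1)}(5)) = 1/12 · (-0.126842 − 0.615634) = -0.0618731.
Running total after k=1: 237.139.
Correction k=2: B_{4}/4! · (f^{(3)}(37) − f^{(3)}(5)) = −1/720 · (0.000506670 − 0.00456414) = 5.63537e-06.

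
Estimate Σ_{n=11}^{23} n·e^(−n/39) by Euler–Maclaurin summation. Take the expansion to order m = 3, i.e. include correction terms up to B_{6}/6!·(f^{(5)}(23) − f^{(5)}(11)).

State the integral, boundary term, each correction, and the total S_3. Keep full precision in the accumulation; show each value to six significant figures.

S_3 ≈ 140.550

The integral term ∫_11^23 x·e^(−x/39) dx = 130.051.
Boundary: ½(f(11) + f(23)) = ½(8.29659 + 12.7528) = 10.5247.
So far: 140.576.
Correction k=1: B_{2}/2! · (f^{(1)}(23) − f^{(1)}(11)) = 1/12 · (0.227475 − 0.541502) = -0.0261690.
Partial sum through k=1: 140.550.
Correction k=2: B_{4}/4! · (f^{(3)}(23) − f^{(3)}(11)) = −1/720 · (0.000878641 − 0.00134778) = 6.51580e-07.
Partial sum through k=2: 140.550.
Correction k=3: B_{6}/6! · (f^{(5)}(23) − f^{(5)}(11)) = 1/30240 · (1.05702e-06 − 1.53816e-06) = -1.59107e-11.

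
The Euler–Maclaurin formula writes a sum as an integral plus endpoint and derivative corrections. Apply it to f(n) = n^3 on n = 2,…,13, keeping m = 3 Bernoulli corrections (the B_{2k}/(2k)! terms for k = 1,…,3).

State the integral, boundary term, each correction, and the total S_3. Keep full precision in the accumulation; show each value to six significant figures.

S_3 ≈ 8280.00

The integral term ∫_2^13 x^3 dx = 7136.25.
Boundary: ½(f(2) + f(13)) = ½(8.00000 + 2197.00) = 1102.50.
So far: 8238.75.
Order-1 term: 1/12 · (507.000 − 12.0000) = 41.2500.
Running total after k=1: 8280.00.
Order-2 term: −1/720 · (6.00000 − 6.00000) = 0.00000.
Running total after k=2: 8280.00.
Order-3 term: 1/30240 · (0.00000 − 0.00000) = 0.00000.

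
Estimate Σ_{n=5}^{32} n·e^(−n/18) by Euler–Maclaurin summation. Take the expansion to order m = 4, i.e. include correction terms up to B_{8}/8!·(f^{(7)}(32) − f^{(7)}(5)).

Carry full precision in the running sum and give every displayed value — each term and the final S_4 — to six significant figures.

∫_5^32 x·e^(−x/18) dx evaluates to 161.479.
½[f(5) + f(32)] = ½[3.78733 + 5.40843] = 4.59788.
Integral + boundary = 166.076.
k=1: B_{2}/(2)! × [f^{(1)}(32) − f^{(1)}(5)] = 1/12 × (-0.131455 − 0.547058) = -0.0565427.
Running total after k=1: 166.020.
k=2: B_{4}/(4)! × [f^{(3)}(32) − f^{(3)}(5)] = −1/720 × (0.000637567 − 0.00636416) = 7.95360e-06.
Running total after k=2: 166.020.
k=3: B_{6}/(6)! × [f^{(5)}(32) − f^{(5)}(5)] = 1/30240 × (5.18784e-06 − 3.40737e-05) = -9.55220e-10.
Running total after k=3: 166.020.
k=4: B_{8}/(8)! × [f^{(7)}(32) − f^{(7)}(5)] = −1/1209600 × (2.59502e-08 − 1.49706e-07) = 1.02312e-13.

S_4 ≈ 166.020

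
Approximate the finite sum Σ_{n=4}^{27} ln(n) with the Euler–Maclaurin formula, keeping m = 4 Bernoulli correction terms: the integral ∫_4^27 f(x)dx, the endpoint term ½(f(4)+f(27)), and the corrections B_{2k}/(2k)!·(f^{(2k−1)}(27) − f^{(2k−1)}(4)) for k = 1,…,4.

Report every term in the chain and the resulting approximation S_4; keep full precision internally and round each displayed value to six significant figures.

S_4 ≈ 62.7658

∫_4^27 ln(x) dx evaluates to 60.4424.
Endpoint term: (f(4) + f(27))/2 = (1.38629 + 3.29584)/2 = 2.34107.
Integral + boundary = 62.7835.
Order-1 term: 1/12 · (0.0370370 − 0.250000) = -0.0177469.
After k=1: 62.7657.
Order-2 term: −1/720 · (0.000101611 − 0.0312500) = 4.32617e-05.
After k=2: 62.7658.
Order-3 term: 1/30240 · (1.67260e-06 − 0.0234375) = -7.74994e-07.
After k=3: 62.7658.
Order-4 term: −1/1209600 · (6.88313e-08 − 0.0439453) = 3.63304e-08.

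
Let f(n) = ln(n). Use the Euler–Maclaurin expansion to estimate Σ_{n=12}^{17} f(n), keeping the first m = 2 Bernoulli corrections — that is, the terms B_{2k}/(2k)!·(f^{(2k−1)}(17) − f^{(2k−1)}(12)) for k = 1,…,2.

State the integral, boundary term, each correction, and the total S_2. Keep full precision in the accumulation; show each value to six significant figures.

S_2 ≈ 16.0028

Integral: ∫_12^17 ln(x) dx = 13.3457.
Boundary: ½(f(12) + f(17)) = ½(2.48491 + 2.83321) = 2.65906.
So far: 16.0048.
k=1: B_{2}/(2)! × [f^{(1)}(17) − f^{(1)}(12)] = 1/12 × (0.0588235 − 0.0833333) = -0.00204248.
Running total after k=1: 16.0028.
k=2: B_{4}/(4)! × [f^{(3)}(17) − f^{(3)}(12)] = −1/720 × (0.000407083 − 0.00115741) = 1.04212e-06.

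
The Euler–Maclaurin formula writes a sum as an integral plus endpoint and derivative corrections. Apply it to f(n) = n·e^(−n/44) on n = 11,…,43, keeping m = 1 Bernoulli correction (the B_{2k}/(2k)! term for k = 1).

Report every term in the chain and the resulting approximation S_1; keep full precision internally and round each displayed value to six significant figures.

S_1 ≈ 456.410

The integral term ∫_11^43 x·e^(−x/44) dx = 444.083.
Boundary: ½(f(11) + f(43)) = ½(8.56681 + 16.1825) = 12.3746.
Running total after boundary: 456.458.
k=1: B_{2}/(2)! × [f^{(1)}(43) − f^{(1)}(11)] = 1/12 × (0.00855309 − 0.584101) = -0.0479623.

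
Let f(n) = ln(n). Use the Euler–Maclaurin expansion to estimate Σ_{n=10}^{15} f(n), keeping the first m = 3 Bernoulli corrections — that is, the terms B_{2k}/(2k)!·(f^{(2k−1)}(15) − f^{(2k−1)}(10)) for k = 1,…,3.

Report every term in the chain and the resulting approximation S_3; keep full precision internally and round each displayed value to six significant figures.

∫_10^15 ln(x) dx evaluates to 12.5949.
Boundary: ½(f(10) + f(15)) = ½(2.30259 + 2.70805) = 2.50532.
Running total after boundary: 15.1002.
k=1: B_{2}/(2)! × [f^{(1)}(15) − f^{(1)}(10)] = 1/12 × (0.0666667 − 0.100000) = -0.00277778.
After k=1: 15.0974.
k=2: B_{4}/(4)! × [f^{(3)}(15) − f^{(3)}(10)] = −1/720 × (0.000592593 − 0.00200000) = 1.95473e-06.
After k=2: 15.0974.
k=3: B_{6}/(6)! × [f^{(5)}(15) − f^{(5)}(10)] = 1/30240 × (3.16049e-05 − 0.000240000) = -6.89137e-09.

S_3 ≈ 15.0974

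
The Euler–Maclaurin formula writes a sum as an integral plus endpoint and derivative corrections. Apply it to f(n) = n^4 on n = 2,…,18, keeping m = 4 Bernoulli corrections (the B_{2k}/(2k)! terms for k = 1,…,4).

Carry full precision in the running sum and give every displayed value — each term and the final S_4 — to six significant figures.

S_4 ≈ 432344

The integral term ∫_2^18 x^4 dx = 377907.
Endpoint term: (f(2) + f(18))/2 = (16.0000 + 104976)/2 = 52496.0.
Running total after boundary: 430403.
Order-1 term: 1/12 · (23328.0 − 32.0000) = 1941.33.
Partial sum through k=1: 432345.
Order-2 term: −1/720 · (432.000 − 48.0000) = -0.533333.
Partial sum through k=2: 432344.
Order-3 term: 1/30240 · (0.00000 − 0.00000) = 0.00000.
Partial sum through k=3: 432344.
Order-4 term: −1/1209600 · (0.00000 − 0.00000) = 0.00000.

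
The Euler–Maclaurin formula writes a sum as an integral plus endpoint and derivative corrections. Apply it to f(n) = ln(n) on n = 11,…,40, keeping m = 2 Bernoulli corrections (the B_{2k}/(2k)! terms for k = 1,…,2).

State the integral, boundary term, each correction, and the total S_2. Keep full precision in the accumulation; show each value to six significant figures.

The integral term ∫_11^40 ln(x) dx = 92.1783.
Boundary: ½(f(11) + f(40)) = ½(2.39790 + 3.68888) = 3.04339.
Integral + boundary = 95.2217.
k=1: B_{2}/(2)! × [f^{(1)}(40) − f^{(1)}(11)] = 1/12 × (0.0250000 − 0.0909091) = -0.00549242.
Running total after k=1: 95.2162.
k=2: B_{4}/(4)! × [f^{(3)}(40) − f^{(3)}(11)] = −1/720 × (3.12500e-05 − 0.00150263) = 2.04358e-06.

S_2 ≈ 95.2162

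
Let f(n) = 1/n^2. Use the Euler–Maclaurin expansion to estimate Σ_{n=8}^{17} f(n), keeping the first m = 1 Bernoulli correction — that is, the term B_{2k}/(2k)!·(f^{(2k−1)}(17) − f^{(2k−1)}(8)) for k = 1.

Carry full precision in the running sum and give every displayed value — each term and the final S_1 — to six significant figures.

The integral term ∫_8^17 1/x^2 dx = 0.0661765.
½[f(8) + f(17)] = ½[0.0156250 + 0.00346021] = 0.00954260.
Integral + boundary = 0.0757191.
Order-1 term: 1/12 · (-0.000407083 − (-0.00390625)) = 0.000291597.

S_1 ≈ 0.0760107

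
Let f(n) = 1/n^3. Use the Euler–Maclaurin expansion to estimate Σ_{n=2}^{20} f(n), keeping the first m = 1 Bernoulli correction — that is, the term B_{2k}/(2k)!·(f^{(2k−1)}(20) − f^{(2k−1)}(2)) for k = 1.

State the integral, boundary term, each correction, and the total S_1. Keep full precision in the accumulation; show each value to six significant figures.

S_1 ≈ 0.201936

The integral term ∫_2^20 1/x^3 dx = 0.123750.
Endpoint term: (f(2) + f(20))/2 = (0.125000 + 0.000125000)/2 = 0.0625625.
So far: 0.186312.
Order-1 term: 1/12 · (-1.87500e-05 − (-0.187500)) = 0.0156234.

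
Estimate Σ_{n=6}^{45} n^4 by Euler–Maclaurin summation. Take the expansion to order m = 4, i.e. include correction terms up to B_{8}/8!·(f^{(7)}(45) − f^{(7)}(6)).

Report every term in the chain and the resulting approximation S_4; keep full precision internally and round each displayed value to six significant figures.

The integral term ∫_6^45 x^4 dx = 3.69041e+07.
½[f(6) + f(45)] = ½[1296.00 + 4.10062e+06] = 2.05096e+06.
Running total after boundary: 3.89550e+07.
k=1: B_{2}/(2)! × [f^{(1)}(45) − f^{(1)}(6)] = 1/12 × (364500 − 864.000) = 30303.0.
After k=1: 3.89853e+07.
k=2: B_{4}/(4)! × [f^{(3)}(45) − f^{(3)}(6)] = −1/720 × (1080.00 − 144.000) = -1.30000.
After k=2: 3.89853e+07.
k=3: B_{6}/(6)! × [f^{(5)}(45) − f^{(5)}(6)] = 1/30240 × (0.00000 − 0.00000) = 0.00000.
After k=3: 3.89853e+07.
k=4: B_{8}/(8)! × [f^{(7)}(45) − f^{(7)}(6)] = −1/1209600 × (0.00000 − 0.00000) = 0.00000.

S_4 ≈ 3.89853e+07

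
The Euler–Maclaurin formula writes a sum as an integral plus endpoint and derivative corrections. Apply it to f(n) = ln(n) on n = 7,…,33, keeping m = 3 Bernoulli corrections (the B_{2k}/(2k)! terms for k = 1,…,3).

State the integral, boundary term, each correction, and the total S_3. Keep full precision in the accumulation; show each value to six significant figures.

∫_7^33 ln(x) dx evaluates to 75.7634.
½[f(7) + f(33)] = ½[1.94591 + 3.49651] = 2.72121.
Integral + boundary = 78.4846.
Order-1 term: 1/12 · (0.0303030 − 0.142857) = -0.00937951.
Partial sum through k=1: 78.4752.
Order-2 term: −1/720 · (5.56529e-05 − 0.00583090) = 8.02118e-06.
Partial sum through k=2: 78.4752.
Order-3 term: 1/30240 · (6.13256e-07 − 0.00142798) = -4.72012e-08.

S_3 ≈ 78.4752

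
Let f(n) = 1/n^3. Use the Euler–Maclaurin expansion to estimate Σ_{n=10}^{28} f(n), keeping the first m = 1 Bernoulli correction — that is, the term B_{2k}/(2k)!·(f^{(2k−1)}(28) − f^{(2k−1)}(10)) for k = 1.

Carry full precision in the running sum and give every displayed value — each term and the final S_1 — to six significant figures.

S_1 ≈ 0.00490962

The integral term ∫_10^28 1/x^3 dx = 0.00436224.
½[f(10) + f(28)] = ½[0.00100000 + 4.55539e-05] = 0.000522777.
Integral + boundary = 0.00488502.
k=1: B_{2}/(2)! × [f^{(1)}(28) − f^{(1)}(10)] = 1/12 × (-4.88078e-06 − (-0.000300000)) = 2.45933e-05.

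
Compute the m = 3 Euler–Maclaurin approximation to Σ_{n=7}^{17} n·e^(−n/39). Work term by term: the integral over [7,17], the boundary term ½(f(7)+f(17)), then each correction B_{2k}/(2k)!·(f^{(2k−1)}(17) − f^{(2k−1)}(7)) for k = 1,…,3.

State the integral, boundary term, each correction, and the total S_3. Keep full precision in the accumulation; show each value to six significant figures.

S_3 ≈ 95.2805

Integral: ∫_7^17 x·e^(−x/39) dx = 86.8854.
½[f(7) + f(17)] = ½[5.84989 + 10.9936] = 8.42176.
Running total after boundary: 95.3072.
Order-1 term: 1/12 · (0.364796 − 0.685701) = -0.0267421.
Partial sum through k=1: 95.2805.
Order-2 term: −1/720 · (0.00109018 − 0.00154970) = 6.38226e-07.
Partial sum through k=2: 95.2805.
Order-3 term: 1/30240 · (1.27582e-06 − 1.74134e-06) = -1.53943e-11.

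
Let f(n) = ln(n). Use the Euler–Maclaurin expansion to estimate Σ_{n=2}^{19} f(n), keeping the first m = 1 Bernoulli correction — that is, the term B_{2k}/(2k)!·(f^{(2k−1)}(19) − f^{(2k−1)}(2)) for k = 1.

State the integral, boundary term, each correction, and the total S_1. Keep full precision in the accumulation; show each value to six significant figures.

S_1 ≈ 39.3396

The integral term ∫_2^19 ln(x) dx = 37.5580.
Endpoint term: (f(2) + f(19))/2 = (0.693147 + 2.94444)/2 = 1.81879.
Integral + boundary = 39.3768.
k=1: B_{2}/(2)! × [f^{(1)}(19) − f^{(1)}(2)] = 1/12 × (0.0526316 − 0.500000) = -0.0372807.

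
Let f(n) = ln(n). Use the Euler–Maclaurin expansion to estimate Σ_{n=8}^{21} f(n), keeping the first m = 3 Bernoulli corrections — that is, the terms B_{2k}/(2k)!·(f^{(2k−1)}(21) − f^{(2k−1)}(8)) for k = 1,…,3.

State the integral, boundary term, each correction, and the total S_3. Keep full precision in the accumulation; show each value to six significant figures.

S_3 ≈ 36.8550

∫_8^21 ln(x) dx evaluates to 34.2994.
½[f(8) + f(21)] = ½[2.07944 + 3.04452] = 2.56198.
So far: 36.8614.
k=1: B_{2}/(2)! × [f^{(1)}(21) − f^{(1)}(8)] = 1/12 × (0.0476190 − 0.125000) = -0.00644841.
Running total after k=1: 36.8550.
k=2: B_{4}/(4)! × [f^{(3)}(21) − f^{(3)}(8)] = −1/720 × (0.000215959 − 0.00390625) = 5.12540e-06.
Running total after k=2: 36.8550.
k=3: B_{6}/(6)! × [f^{(5)}(21) − f^{(5)}(8)] = 1/30240 × (5.87645e-06 − 0.000732422) = -2.40260e-08.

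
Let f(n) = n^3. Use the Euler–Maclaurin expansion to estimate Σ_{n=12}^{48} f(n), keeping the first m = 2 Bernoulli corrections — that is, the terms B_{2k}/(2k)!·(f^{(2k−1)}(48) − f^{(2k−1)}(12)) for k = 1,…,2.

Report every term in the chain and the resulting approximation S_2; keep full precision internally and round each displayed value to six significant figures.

∫_12^48 x^3 dx evaluates to 1.32192e+06.
Boundary: ½(f(12) + f(48)) = ½(1728.00 + 110592) = 56160.0.
Integral + boundary = 1.37808e+06.
k=1: B_{2}/(2)! × [f^{(1)}(48) − f^{(1)}(12)] = 1/12 × (6912.00 − 432.000) = 540.000.
After k=1: 1.37862e+06.
k=2: B_{4}/(4)! × [f^{(3)}(48) − f^{(3)}(12)] = −1/720 × (6.00000 − 6.00000) = 0.00000.

S_2 ≈ 1.37862e+06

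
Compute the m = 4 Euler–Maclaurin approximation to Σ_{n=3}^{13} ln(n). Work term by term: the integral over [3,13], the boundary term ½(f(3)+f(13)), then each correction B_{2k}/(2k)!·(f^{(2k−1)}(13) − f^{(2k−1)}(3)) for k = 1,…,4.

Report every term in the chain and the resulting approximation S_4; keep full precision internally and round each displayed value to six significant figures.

∫_3^13 ln(x) dx evaluates to 20.0485.
½[f(3) + f(13)] = ½[1.09861 + 2.56495] = 1.83178.
So far: 21.8803.
Order-1 term: 1/12 · (0.0769231 − 0.333333) = -0.0213675.
After k=1: 21.8589.
Order-2 term: −1/720 · (0.000910332 − 0.0740741) = 0.000101616.
After k=2: 21.8590.
Order-3 term: 1/30240 · (6.46390e-05 − 0.0987654) = -3.26392e-06.
After k=3: 21.8590.
Order-4 term: −1/1209600 · (1.14744e-05 − 0.329218) = 2.72162e-07.

S_4 ≈ 21.8590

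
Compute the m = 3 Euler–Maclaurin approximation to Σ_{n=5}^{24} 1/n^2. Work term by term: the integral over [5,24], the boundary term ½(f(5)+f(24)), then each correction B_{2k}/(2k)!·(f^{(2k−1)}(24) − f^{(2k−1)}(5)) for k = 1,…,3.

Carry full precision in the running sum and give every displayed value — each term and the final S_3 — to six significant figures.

The integral term ∫_5^24 1/x^2 dx = 0.158333.
Boundary: ½(f(5) + f(24)) = ½(0.0400000 + 0.00173611) = 0.0208681.
So far: 0.179201.
k=1: B_{2}/(2)! × [f^{(1)}(24) − f^{(1)}(5)] = 1/12 × (-0.000144676 − (-0.0160000)) = 0.00132128.
Running total after k=1: 0.180523.
k=2: B_{4}/(4)! × [f^{(3)}(24) − f^{(3)}(5)] = −1/720 × (-3.01408e-06 − (-0.00768000)) = -1.06625e-05.
Running total after k=2: 0.180512.
k=3: B_{6}/(6)! × [f^{(5)}(24) − f^{(5)}(5)] = 1/30240 × (-1.56983e-07 − (-0.00921600)) = 3.04757e-07.

S_3 ≈ 0.180512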